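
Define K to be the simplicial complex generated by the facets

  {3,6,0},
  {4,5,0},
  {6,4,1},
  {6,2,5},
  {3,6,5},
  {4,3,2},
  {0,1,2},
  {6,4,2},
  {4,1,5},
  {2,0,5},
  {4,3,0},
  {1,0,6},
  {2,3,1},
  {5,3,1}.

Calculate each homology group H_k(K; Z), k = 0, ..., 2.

We work with the vertex ordering 0 < 1 < 2 < 3 < 4 < 5 < 6. The simplices of K, each written with vertices in increasing order, are:

  0-simplices (7): [0], [1], [2], [3], [4], [5], [6]
  1-simplices (21): [0,1], [0,2], [0,3], [0,4], [0,5], [0,6], [1,2], [1,3], [1,4], [1,5], [1,6], [2,3], [2,4], [2,5], [2,6], [3,4], [3,5], [3,6], [4,5], [4,6], [5,6]
  2-simplices (14): [0,1,2], [0,1,6], [0,2,5], [0,3,4], [0,3,6], [0,4,5], [1,2,3], [1,3,5], [1,4,5], [1,4,6], [2,3,4], [2,4,6], [2,5,6], [3,5,6]

giving chain groups C_0 ≅ Z^7, C_1 ≅ Z^21, C_2 ≅ Z^14.

Boundary ∂_1: C_1 → C_0 is given by ∂[p,q] = [q] − [p].
As a 7×21 matrix over Z this has rank 6, with invariant factors (1,1,1,1,1,1).

The boundary map ∂_2: C_2 → C_1 sends each 2-simplex [p,q,r] to [q,r] − [p,r] + [p,q]. For instance
  ∂[1,3,5] = [3,5] − [1,5] + [1,3],
  ∂[0,3,4] = [3,4] − [0,4] + [0,3].
The resulting 21×14 matrix has rank 13, and its Smith normal form has invariant factors (1,1,1,1,1,1,1,1,1,1,1,1,1).

Reading off H_k = ker ∂_k / im ∂_{k+1}:

  H_0: rank C_0 − rank ∂_1 = 7 − 6 = 1, and the invariant factors of ∂_1 are all 1, so H_0 = Z.
  H_1: rank ker ∂_1 − rank ∂_2 = (21 − 6) − 13 = 2, and the invariant factors of ∂_2 are all 1, so H_1 = Z^2.
  H_2: rank ker ∂_2 − rank ∂_3 = (14 − 13) − 0 = 1, and there is no ∂_3, so H_2 = Z.

H_0 ≅ Z,  H_1 ≅ Z^2,  H_2 ≅ Z.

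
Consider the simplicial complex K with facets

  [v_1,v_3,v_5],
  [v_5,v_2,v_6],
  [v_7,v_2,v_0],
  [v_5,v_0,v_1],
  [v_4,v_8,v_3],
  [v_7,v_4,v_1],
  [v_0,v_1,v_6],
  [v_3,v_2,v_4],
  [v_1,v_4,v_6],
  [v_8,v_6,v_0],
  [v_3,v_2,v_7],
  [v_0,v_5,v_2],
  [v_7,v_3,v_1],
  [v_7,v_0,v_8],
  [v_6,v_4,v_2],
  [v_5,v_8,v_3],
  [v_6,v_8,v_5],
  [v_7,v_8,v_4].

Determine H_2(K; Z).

H_2 ≅ 0.

Order the vertices as v_0 < v_1 < v_2 < v_3 < v_4 < v_5 < v_6 < v_7 < v_8. Listing each simplex with vertices in this order, K has dimension 2 with simplices:

  0-simplices (9): [v_0], [v_1], [v_2], [v_3], [v_4], [v_5], [v_6], [v_7], [v_8]
  1-simplices (27): (27 of them)
  2-simplices (18): (18 of them)

Hence C_0 ≅ Z^9, C_1 ≅ Z^27, C_2 ≅ Z^18.

∂_1: C_1 → C_0 is given by ∂[p,q] = [q] − [p].
This gives a 9×27 integer matrix of rank 8; reducing to Smith normal form yields diagonal entries (1,1,1,1,1,1,1,1).

The boundary map ∂_2: C_2 → C_1 maps a triangle to the signed sum of its edges. For instance
  ∂[v_0,v_1,v_5] = [v_1,v_5] − [v_0,v_5] + [v_0,v_1],
  ∂[v_1,v_4,v_6] = [v_4,v_6] − [v_1,v_6] + [v_1,v_4].
The 27×18 boundary matrix has rank 18 and Smith normal form diag(1,1,1,1,1,1,1,1,1,1,1,1,1,1,1,1,1,2).

Computing H_k = (kernel of ∂_k) / (image of ∂_{k+1}):

  H_2: rank ker ∂_2 − rank ∂_3 = (18 − 18) − 0 = 0, and there is no ∂_3, so H_2 = 0.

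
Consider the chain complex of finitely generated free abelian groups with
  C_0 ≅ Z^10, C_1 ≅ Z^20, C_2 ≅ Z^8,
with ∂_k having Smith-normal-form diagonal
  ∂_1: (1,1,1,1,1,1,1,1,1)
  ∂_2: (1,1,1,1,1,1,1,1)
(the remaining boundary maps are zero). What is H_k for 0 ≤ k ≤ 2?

H_0 = Z,  H_1 = Z^3,  H_2 = 0.

H_0: b_0 = 10 − 0 − 9 = 1; torsion from ∂_1 factors > 1: none. So H_0 = Z.
H_1: b_1 = 20 − 9 − 8 = 3; torsion from ∂_2 factors > 1: none. So H_1 = Z^3.
H_2: b_2 = 8 − 8 − 0 = 0; torsion from ∂_3 factors > 1: none. So H_2 = 0.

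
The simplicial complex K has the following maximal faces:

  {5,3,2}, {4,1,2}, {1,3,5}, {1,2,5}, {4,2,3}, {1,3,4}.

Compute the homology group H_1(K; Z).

K has 5 vertices, 9 edges, 6 triangles.
rank ∂_1 = 4, rank ∂_2 = 5 ⇒ b_1 = 9 − 4 − 5 = 0; all invariant factors of ∂_2 are 1 so no torsion. So H_1 = 0.

H_1 ≅ 0.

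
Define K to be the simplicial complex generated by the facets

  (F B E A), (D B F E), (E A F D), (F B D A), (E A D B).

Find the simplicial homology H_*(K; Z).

H_0 = Z,  H_1 = 0,  H_2 = 0,  H_3 = Z.

K has 5 vertices, 10 edges, 10 triangles, 5 3-simplices.
rank ∂_0 = 0, rank ∂_1 = 4 ⇒ b_0 = 5 − 0 − 4 = 1; all invariant factors of ∂_1 are 1 so no torsion. So H_0 = Z.
rank ∂_1 = 4, rank ∂_2 = 6 ⇒ b_1 = 10 − 4 − 6 = 0; all invariant factors of ∂_2 are 1 so no torsion. So H_1 = 0.
rank ∂_2 = 6, rank ∂_3 = 4 ⇒ b_2 = 10 − 6 − 4 = 0; all invariant factors of ∂_3 are 1 so no torsion. So H_2 = 0.
rank ∂_3 = 4, rank ∂_4 = 0 ⇒ b_3 = 5 − 4 − 0 = 1. So H_3 = Z.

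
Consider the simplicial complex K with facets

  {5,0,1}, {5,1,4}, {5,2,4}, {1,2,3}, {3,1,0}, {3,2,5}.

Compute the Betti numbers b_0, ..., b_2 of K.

b_0 = 1, b_1 = 1, b_2 = 0.

We work with the vertex ordering 0 < 1 < 2 < 3 < 4 < 5. The simplices of K, each written with vertices in increasing order, are:

  0-simplices (6): [0], [1], [2], [3], [4], [5]
  1-simplices (12): [0,1], [0,3], [0,5], [1,2], [1,3], [1,4], [1,5], [2,3], [2,4], [2,5], [3,5], [4,5]
  2-simplices (6): [0,1,3], [0,1,5], [1,2,3], [1,4,5], [2,3,5], [2,4,5]

giving chain groups C_0 ≅ Z^6, C_1 ≅ Z^12, C_2 ≅ Z^6.

∂_1: C_1 → C_0 maps an edge to its endpoints' difference, ∂[p,q] = q − p.
This gives a 6×12 integer matrix of rank 5; reducing to Smith normal form yields diagonal entries (1,1,1,1,1).

The boundary map ∂_2: C_2 → C_1 maps a triangle to the signed sum of its edges. For instance
  ∂[1,4,5] = [4,5] − [1,5] + [1,4],
  ∂[2,4,5] = [4,5] − [2,5] + [2,4].
As a 12×6 matrix over Z this has rank 6, with invariant factors (1,1,1,1,1,1).

Computing H_k = (kernel of ∂_k) / (image of ∂_{k+1}):

  H_0: rank C_0 − rank ∂_1 = 6 − 5 = 1, and the invariant factors of ∂_1 are all 1, so H_0 = Z.
  H_1: rank ker ∂_1 − rank ∂_2 = (12 − 5) − 6 = 1, and the invariant factors of ∂_2 are all 1, so H_1 = Z.
  H_2: rank ker ∂_2 − rank ∂_3 = (6 − 6) − 0 = 0, and there is no ∂_3, so H_2 = 0.

Hence the Betti numbers are b_0 = 1, b_1 = 1, b_2 = 0.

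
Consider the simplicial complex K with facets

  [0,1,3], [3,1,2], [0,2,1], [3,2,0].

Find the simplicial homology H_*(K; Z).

Order the vertices as 0 < 1 < 2 < 3. Listing each simplex with vertices in this order, K has dimension 2 with simplices:

  0-simplices (4): [0], [1], [2], [3]
  1-simplices (6): [0,1], [0,2], [0,3], [1,2], [1,3], [2,3]
  2-simplices (4): [0,1,2], [0,1,3], [0,2,3], [1,2,3]

giving chain groups C_0 ≅ Z^4, C_1 ≅ Z^6, C_2 ≅ Z^4.

Boundary ∂_1: C_1 → C_0 is given by ∂[p,q] = [q] − [p]. For instance
  ∂[0,2] = [2] − [0].
The 4×6 boundary matrix has rank 3 and Smith normal form diag(1,1,1).

Boundary ∂_2: C_2 → C_1 maps a triangle to the signed sum of its edges. For instance
  ∂[1,2,3] = [2,3] − [1,3] + [1,2],
  ∂[0,1,3] = [1,3] − [0,3] + [0,1].
This gives a 6×4 integer matrix of rank 3; reducing to Smith normal form yields diagonal entries (1,1,1).

Computing H_k = (kernel of ∂_k) / (image of ∂_{k+1}):

  H_0: rank C_0 − rank ∂_1 = 4 − 3 = 1, and the invariant factors of ∂_1 are all 1, so H_0 ≅ Z.
  H_1: rank ker ∂_1 − rank ∂_2 = (6 − 3) − 3 = 0, and the invariant factors of ∂_2 are all 1, so H_1 ≅ 0.
  H_2: rank ker ∂_2 − rank ∂_3 = (4 − 3) − 0 = 1, and there is no ∂_3, so H_2 ≅ Z.

H_0 ≅ Z,  H_1 = 0,  H_2 ≅ Z.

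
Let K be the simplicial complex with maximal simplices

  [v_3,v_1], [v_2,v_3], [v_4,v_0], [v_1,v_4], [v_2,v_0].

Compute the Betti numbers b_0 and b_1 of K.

Fix the vertex order v_0 < v_1 < v_2 < v_3 < v_4 and write every simplex with vertices in increasing order. Then dim K = 1 and the simplices of K are:

  0-simplices (5): [v_0], [v_1], [v_2], [v_3], [v_4]
  1-simplices (5): [v_0,v_2], [v_0,v_4], [v_1,v_3], [v_1,v_4], [v_2,v_3]

giving chain groups C_0 ≅ Z^5, C_1 ≅ Z^5.

The boundary map ∂_1: C_1 → C_0 maps an edge to its endpoints' difference, ∂[p,q] = q − p. For instance
  ∂[v_0,v_2] = [v_2] − [v_0].
The resulting 5×5 matrix has rank 4, and its Smith normal form has invariant factors (1,1,1,1).

Computing H_k = (kernel of ∂_k) / (image of ∂_{k+1}):

  H_0: rank C_0 − rank ∂_1 = 5 − 4 = 1, and the invariant factors of ∂_1 are all 1, so H_0 ≅ Z.
  H_1: rank ker ∂_1 − rank ∂_2 = (5 − 4) − 0 = 1, and there is no ∂_2, so H_1 ≅ Z.

As a check, the Euler characteristic is 5 − 5 = 0, which agrees with 1 − 1 = 0.
(K is a triangulation of the circle S^1.)

Hence the Betti numbers are b_0 = 1, b_1 = 1.

b_0 = 1, b_1 = 1.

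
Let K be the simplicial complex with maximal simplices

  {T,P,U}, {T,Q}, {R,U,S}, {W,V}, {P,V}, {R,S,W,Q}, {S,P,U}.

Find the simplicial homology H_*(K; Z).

K has 8 vertices, 15 edges, 7 triangles, 1 3-simplex.
rank ∂_0 = 0, rank ∂_1 = 7 ⇒ b_0 = 8 − 0 − 7 = 1; all invariant factors of ∂_1 are 1 so no torsion. So H_0 = Z.
rank ∂_1 = 7, rank ∂_2 = 6 ⇒ b_1 = 15 − 7 − 6 = 2; all invariant factors of ∂_2 are 1 so no torsion. So H_1 = Z^2.
rank ∂_2 = 6, rank ∂_3 = 1 ⇒ b_2 = 7 − 6 − 1 = 0; all invariant factors of ∂_3 are 1 so no torsion. So H_2 = 0.
rank ∂_3 = 1, rank ∂_4 = 0 ⇒ b_3 = 1 − 1 − 0 = 0. So H_3 = 0.

H_0 ≅ Z,  H_1 ≅ Z^2,  H_2 = 0,  H_3 = 0.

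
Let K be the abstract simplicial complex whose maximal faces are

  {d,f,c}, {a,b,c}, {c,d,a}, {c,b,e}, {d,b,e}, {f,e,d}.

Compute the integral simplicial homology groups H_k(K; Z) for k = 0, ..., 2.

Take the total order a < b < c < d < e < f on the vertex set. Then K (dimension 2) consists of the simplices:

  0-simplices (6): a, b, c, d, e, f
  1-simplices (12): ab, ac, ad, bc, bd, be, cd, ce, cf, de, df, ef
  2-simplices (6): abc, acd, bce, bde, cdf, def

Hence C_0 ≅ Z^6, C_1 ≅ Z^12, C_2 ≅ Z^6.

∂_1: C_1 → C_0 sends each edge [p,q] (with p < q) to q − p.
This gives a 6×12 integer matrix of rank 5; reducing to Smith normal form yields diagonal entries (1,1,1,1,1).

The boundary map ∂_2: C_2 → C_1 sends each 2-simplex [p,q,r] to [q,r] − [p,r] + [p,q]. For instance
  ∂bce = ce − be + bc,
  ∂abc = bc − ac + ab.
As a 12×6 matrix over Z this has rank 6, with invariant factors (1,1,1,1,1,1).

From H_k ≅ ker(∂_k) / im(∂_{k+1}) we obtain:

  H_0: rank C_0 − rank ∂_1 = 6 − 5 = 1, and the invariant factors of ∂_1 are all 1, so H_0 = Z.
  H_1: rank ker ∂_1 − rank ∂_2 = (12 − 5) − 6 = 1, and the invariant factors of ∂_2 are all 1, so H_1 = Z.
  H_2: rank ker ∂_2 − rank ∂_3 = (6 − 6) − 0 = 0, and there is no ∂_3, so H_2 = 0.

H_0 ≅ Z,  H_1 ≅ Z,  H_2 = 0.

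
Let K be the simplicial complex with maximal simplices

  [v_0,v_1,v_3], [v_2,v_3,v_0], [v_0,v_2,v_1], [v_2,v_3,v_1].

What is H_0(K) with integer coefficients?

H_0 ≅ Z.

K has 4 vertices, 6 edges, 4 triangles.
rank ∂_0 = 0, rank ∂_1 = 3 ⇒ b_0 = 4 − 0 − 3 = 1; all invariant factors of ∂_1 are 1 so no torsion. So H_0 ≅ Z.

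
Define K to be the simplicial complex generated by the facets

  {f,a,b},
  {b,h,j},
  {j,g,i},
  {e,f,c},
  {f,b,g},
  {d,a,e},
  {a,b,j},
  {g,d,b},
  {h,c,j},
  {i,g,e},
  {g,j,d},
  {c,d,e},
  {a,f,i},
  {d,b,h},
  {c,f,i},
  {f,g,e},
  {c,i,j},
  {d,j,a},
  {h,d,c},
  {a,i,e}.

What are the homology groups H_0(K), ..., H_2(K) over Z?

H_0 = Z,  H_1 = Z ⊕ Z_2,  H_2 = 0.

Order the vertices as a < b < c < d < e < f < g < h < i < j. Listing each simplex with vertices in this order, K has dimension 2 with simplices:

  0-simplices (10): a, b, c, d, e, f, g, h, i, j
  1-simplices (30): ab, ad, ae, af, ai, aj, bd, bf, bg, bh, bj, cd, ce, cf, ch, ci, cj, de, dg, dh, dj, ef, eg, ei, fg, fi, gi, gj, hj, ij
  2-simplices (20): abf, abj, ade, adj, aei, afi, bdg, bdh, bfg, bhj, cde, cdh, cef, cfi, chj, cij, dgj, efg, egi, gij

so the chain groups are C_0 ≅ Z^10, C_1 ≅ Z^30, C_2 ≅ Z^20.

Boundary ∂_1: C_1 → C_0 sends each edge [p,q] (with p < q) to q − p.
The resulting 10×30 matrix has rank 9, and its Smith normal form has invariant factors (1,1,1,1,1,1,1,1,1).

Boundary ∂_2: C_2 → C_1 acts by ∂[p,q,r] = [q,r] − [p,r] + [p,q]. For instance
  ∂bdg = dg − bg + bd,
  ∂egi = gi − ei + eg.
As a 30×20 matrix over Z this has rank 20, with invariant factors (1,1,1,1,1,1,1,1,1,1,1,1,1,1,1,1,1,1,1,2).

Now H_k = ker ∂_k / im ∂_{k+1}, so:

  H_0: rank C_0 − rank ∂_1 = 10 − 9 = 1, and the invariant factors of ∂_1 are all 1, so H_0 ≅ Z.
  H_1: rank ker ∂_1 − rank ∂_2 = (30 − 9) − 20 = 1, and ∂_2 has invariant factor 2 > 1, so H_1 ≅ Z ⊕ Z_2.
  H_2: rank ker ∂_2 − rank ∂_3 = (20 − 20) − 0 = 0, and there is no ∂_3, so H_2 ≅ 0.

As a check, the Euler characteristic is 10 − 30 + 20 = 0, which agrees with 1 − 1 + 0 = 0.
(K is a triangulation of the Klein bottle.)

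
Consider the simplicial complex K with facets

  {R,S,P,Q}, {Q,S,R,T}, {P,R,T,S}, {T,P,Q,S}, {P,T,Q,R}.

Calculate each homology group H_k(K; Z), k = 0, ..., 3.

H_0 ≅ Z,  H_1 = 0,  H_2 = 0,  H_3 ≅ Z.

Take the total order P < Q < R < S < T on the vertex set. Then K (dimension 3) consists of the simplices:

  0-simplices (5): P, Q, R, S, T
  1-simplices (10): PQ, PR, PS, PT, QR, QS, QT, RS, RT, ST
  2-simplices (10): PQR, PQS, PQT, PRS, PRT, PST, QRS, QRT, QST, RST
  3-simplices (5): PQRS, PQRT, PQST, PRST, QRST

giving chain groups C_0 ≅ Z^5, C_1 ≅ Z^10, C_2 ≅ Z^10, C_3 ≅ Z^5.

Boundary ∂_1: C_1 → C_0 is given by ∂[p,q] = [q] − [p]. For instance
  ∂RS = S − R.
The resulting 5×10 matrix has rank 4, and its Smith normal form has invariant factors (1,1,1,1).

Boundary ∂_2: C_2 → C_1 sends each 2-simplex [p,q,r] to [q,r] − [p,r] + [p,q]. For instance
  ∂PST = ST − PT + PS,
  ∂QRS = RS − QS + QR.
The 10×10 boundary matrix has rank 6 and Smith normal form diag(1,1,1,1,1,1).

∂_3: C_3 → C_2 sends each 3-simplex σ to the alternating sum Σ_i (−1)^i (σ with its i-th vertex removed). For instance
  ∂PQRS = QRS − PRS + PQS − PQR,
  ∂PQST = QST − PST + PQT − PQS.
This gives a 10×5 integer matrix of rank 4; reducing to Smith normal form yields diagonal entries (1,1,1,1).

Now H_k = ker ∂_k / im ∂_{k+1}, so:

  H_0: rank C_0 − rank ∂_1 = 5 − 4 = 1, and the invariant factors of ∂_1 are all 1, so H_0 = Z.
  H_1: rank ker ∂_1 − rank ∂_2 = (10 − 4) − 6 = 0, and the invariant factors of ∂_2 are all 1, so H_1 = 0.
  H_2: rank ker ∂_2 − rank ∂_3 = (10 − 6) − 4 = 0, and the invariant factors of ∂_3 are all 1, so H_2 = 0.
  H_3: rank ker ∂_3 − rank ∂_4 = (5 − 4) − 0 = 1, and there is no ∂_4, so H_3 = Z.

(K is a triangulation of the 3-sphere S^3.)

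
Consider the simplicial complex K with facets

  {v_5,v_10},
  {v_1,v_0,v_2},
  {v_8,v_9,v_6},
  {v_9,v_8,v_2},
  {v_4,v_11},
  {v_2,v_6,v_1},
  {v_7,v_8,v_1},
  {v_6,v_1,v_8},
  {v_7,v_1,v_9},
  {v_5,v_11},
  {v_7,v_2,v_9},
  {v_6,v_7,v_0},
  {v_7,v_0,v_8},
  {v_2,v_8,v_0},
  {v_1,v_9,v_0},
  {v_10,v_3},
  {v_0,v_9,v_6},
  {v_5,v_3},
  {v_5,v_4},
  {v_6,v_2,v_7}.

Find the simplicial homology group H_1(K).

Order the vertices as v_0 < v_1 < v_2 < v_3 < v_4 < v_5 < v_6 < v_7 < v_8 < v_9 < v_10 < v_11. Listing each simplex with vertices in this order, K has dimension 2 with simplices:

  0-simplices (12): [v_0], [v_1], [v_2], [v_3], [v_4], [v_5], [v_6], [v_7], [v_8], [v_9], [v_10], [v_11]
  1-simplices (27): (27 of them)
  2-simplices (14): (14 of them)

giving chain groups C_0 ≅ Z^12, C_1 ≅ Z^27, C_2 ≅ Z^14.

Boundary ∂_1: C_1 → C_0 is given by ∂[p,q] = [q] − [p]. For instance
  ∂[v_2,v_8] = [v_8] − [v_2].
As a 12×27 matrix over Z this has rank 10, with invariant factors (1,1,1,1,1,1,1,1,1,1).

Boundary ∂_2: C_2 → C_1 acts by ∂[p,q,r] = [q,r] − [p,r] + [p,q]. For instance
  ∂[v_2,v_7,v_9] = [v_7,v_9] − [v_2,v_9] + [v_2,v_7],
  ∂[v_1,v_2,v_6] = [v_2,v_6] − [v_1,v_6] + [v_1,v_2].
The 27×14 boundary matrix has rank 13 and Smith normal form diag(1,1,1,1,1,1,1,1,1,1,1,1,1).

Computing H_k = (kernel of ∂_k) / (image of ∂_{k+1}):

  H_1: rank ker ∂_1 − rank ∂_2 = (27 − 10) − 13 = 4, and the invariant factors of ∂_2 are all 1, so H_1 = Z^4.

H_1 = Z^4.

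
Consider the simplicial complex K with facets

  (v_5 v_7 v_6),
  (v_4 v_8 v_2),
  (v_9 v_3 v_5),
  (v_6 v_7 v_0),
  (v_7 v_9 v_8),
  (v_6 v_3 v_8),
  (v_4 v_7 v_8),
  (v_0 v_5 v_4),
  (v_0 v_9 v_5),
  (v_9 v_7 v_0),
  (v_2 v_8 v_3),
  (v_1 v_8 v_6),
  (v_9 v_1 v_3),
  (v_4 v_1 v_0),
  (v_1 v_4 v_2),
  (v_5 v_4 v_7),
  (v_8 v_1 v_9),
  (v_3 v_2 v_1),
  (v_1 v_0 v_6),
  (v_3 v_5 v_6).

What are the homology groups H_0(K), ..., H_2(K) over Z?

We work with the vertex ordering v_0 < v_1 < v_2 < v_3 < v_4 < v_5 < v_6 < v_7 < v_8 < v_9. The simplices of K, each written with vertices in increasing order, are:

  0-simplices (10): [v_0], [v_1], [v_2], [v_3], [v_4], [v_5], [v_6], [v_7], [v_8], [v_9]
  1-simplices (30): (30 of them)
  2-simplices (20): (20 of them)

Hence C_0 ≅ Z^10, C_1 ≅ Z^30, C_2 ≅ Z^20.

∂_1: C_1 → C_0 is given by ∂[p,q] = [q] − [p]. For instance
  ∂[v_1,v_2] = [v_2] − [v_1].
The 10×30 boundary matrix has rank 9 and Smith normal form diag(1,1,1,1,1,1,1,1,1).

∂_2: C_2 → C_1 sends each 2-simplex [p,q,r] to [q,r] − [p,r] + [p,q]. For instance
  ∂[v_4,v_5,v_7] = [v_5,v_7] − [v_4,v_7] + [v_4,v_5],
  ∂[v_0,v_1,v_6] = [v_1,v_6] − [v_0,v_6] + [v_0,v_1].
The 30×20 boundary matrix has rank 20 and Smith normal form diag(1,1,1,1,1,1,1,1,1,1,1,1,1,1,1,1,1,1,1,2).

Now H_k = ker ∂_k / im ∂_{k+1}, so:

  H_0: rank C_0 − rank ∂_1 = 10 − 9 = 1, and the invariant factors of ∂_1 are all 1, so H_0 = Z.
  H_1: rank ker ∂_1 − rank ∂_2 = (30 − 9) − 20 = 1, and ∂_2 has invariant factor 2 > 1, so H_1 = Z ⊕ Z/2.
  H_2: rank ker ∂_2 − rank ∂_3 = (20 − 20) − 0 = 0, and there is no ∂_3, so H_2 = 0.

H_0 ≅ Z,  H_1 ≅ Z ⊕ Z/2,  H_2 = 0.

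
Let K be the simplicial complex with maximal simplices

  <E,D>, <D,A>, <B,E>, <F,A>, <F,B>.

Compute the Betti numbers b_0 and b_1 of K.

b_0 = 1, b_1 = 1.

K has 5 vertices, 5 edges.
rank ∂_0 = 0, rank ∂_1 = 4 ⇒ b_0 = 5 − 0 − 4 = 1; all invariant factors of ∂_1 are 1 so no torsion. So H_0 ≅ Z.
rank ∂_1 = 4, rank ∂_2 = 0 ⇒ b_1 = 5 − 4 − 0 = 1. So H_1 ≅ Z.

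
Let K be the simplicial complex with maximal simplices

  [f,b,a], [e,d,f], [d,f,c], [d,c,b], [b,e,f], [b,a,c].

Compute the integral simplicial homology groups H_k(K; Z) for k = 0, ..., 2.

Fix the vertex order a < b < c < d < e < f and write every simplex with vertices in increasing order. Then dim K = 2 and the simplices of K are:

  0-simplices (6): a, b, c, d, e, f
  1-simplices (12): ab, ac, af, bc, bd, be, bf, cd, cf, de, df, ef
  2-simplices (6): abc, abf, bcd, bef, cdf, def

so the chain groups are C_0 ≅ Z^6, C_1 ≅ Z^12, C_2 ≅ Z^6.

Boundary ∂_1: C_1 → C_0 maps an edge to its endpoints' difference, ∂[p,q] = q − p. For instance
  ∂ab = b − a.
As a 6×12 matrix over Z this has rank 5, with invariant factors (1,1,1,1,1).

∂_2: C_2 → C_1 maps a triangle to the signed sum of its edges. For instance
  ∂abc = bc − ac + ab,
  ∂abf = bf − af + ab.
As a 12×6 matrix over Z this has rank 6, with invariant factors (1,1,1,1,1,1).

Now H_k = ker ∂_k / im ∂_{k+1}, so:

  H_0: rank C_0 − rank ∂_1 = 6 − 5 = 1, and the invariant factors of ∂_1 are all 1, so H_0 = Z.
  H_1: rank ker ∂_1 − rank ∂_2 = (12 − 5) − 6 = 1, and the invariant factors of ∂_2 are all 1, so H_1 = Z.
  H_2: rank ker ∂_2 − rank ∂_3 = (6 − 6) − 0 = 0, and there is no ∂_3, so H_2 = 0.

(K is a triangulation of the cylinder S^1 x I.)

H_0 = Z,  H_1 = Z,  H_2 = 0.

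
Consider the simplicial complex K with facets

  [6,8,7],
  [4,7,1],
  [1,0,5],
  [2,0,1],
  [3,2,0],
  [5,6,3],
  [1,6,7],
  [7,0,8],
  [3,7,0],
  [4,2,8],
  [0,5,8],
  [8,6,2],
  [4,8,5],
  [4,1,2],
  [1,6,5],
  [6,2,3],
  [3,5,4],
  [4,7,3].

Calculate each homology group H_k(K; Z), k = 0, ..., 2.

H_0 = Z,  H_1 = Z^2,  H_2 = Z.

Order the vertices as 0 < 1 < 2 < 3 < 4 < 5 < 6 < 7 < 8. Listing each simplex with vertices in this order, K has dimension 2 with simplices:

  0-simplices (9): [0], [1], [2], [3], [4], [5], [6], [7], [8]
  1-simplices (27): (27 of them)
  2-simplices (18): [0,1,2], [0,1,5], [0,2,3], [0,3,7], [0,5,8], [0,7,8], [1,2,4], [1,4,7], [1,5,6], [1,6,7], [2,3,6], [2,4,8], [2,6,8], [3,4,5], [3,4,7], [3,5,6], [4,5,8], [6,7,8]

Hence C_0 ≅ Z^9, C_1 ≅ Z^27, C_2 ≅ Z^18.

∂_1: C_1 → C_0 maps an edge to its endpoints' difference, ∂[p,q] = q − p.
The 9×27 boundary matrix has rank 8 and Smith normal form diag(1,1,1,1,1,1,1,1).

Boundary ∂_2: C_2 → C_1 sends each 2-simplex [p,q,r] to [q,r] − [p,r] + [p,q]. For instance
  ∂[0,7,8] = [7,8] − [0,8] + [0,7],
  ∂[1,4,7] = [4,7] − [1,7] + [1,4].
This gives a 27×18 integer matrix of rank 17; reducing to Smith normal form yields diagonal entries (1,1,1,1,1,1,1,1,1,1,1,1,1,1,1,1,1).

Now H_k = ker ∂_k / im ∂_{k+1}, so:

  H_0: rank C_0 − rank ∂_1 = 9 − 8 = 1, and the invariant factors of ∂_1 are all 1, so H_0 ≅ Z.
  H_1: rank ker ∂_1 − rank ∂_2 = (27 − 8) − 17 = 2, and the invariant factors of ∂_2 are all 1, so H_1 ≅ Z^2.
  H_2: rank ker ∂_2 − rank ∂_3 = (18 − 17) − 0 = 1, and there is no ∂_3, so H_2 ≅ Z.

As a check, the Euler characteristic is 9 − 27 + 18 = 0, which agrees with 1 − 2 + 1 = 0.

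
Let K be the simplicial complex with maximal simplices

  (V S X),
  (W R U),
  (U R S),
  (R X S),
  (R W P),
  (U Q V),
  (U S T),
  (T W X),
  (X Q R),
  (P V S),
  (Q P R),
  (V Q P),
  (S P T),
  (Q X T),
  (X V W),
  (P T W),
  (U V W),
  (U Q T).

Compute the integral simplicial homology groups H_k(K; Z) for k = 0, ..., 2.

K has 9 vertices, 27 edges, 18 triangles.
rank ∂_0 = 0, rank ∂_1 = 8 ⇒ b_0 = 9 − 0 − 8 = 1; all invariant factors of ∂_1 are 1 so no torsion. So H_0 ≅ Z.
rank ∂_1 = 8, rank ∂_2 = 17 ⇒ b_1 = 27 − 8 − 17 = 2; all invariant factors of ∂_2 are 1 so no torsion. So H_1 ≅ Z^2.
rank ∂_2 = 17, rank ∂_3 = 0 ⇒ b_2 = 18 − 17 − 0 = 1. So H_2 ≅ Z.

H_0 ≅ Z,  H_1 ≅ Z^2,  H_2 ≅ Z.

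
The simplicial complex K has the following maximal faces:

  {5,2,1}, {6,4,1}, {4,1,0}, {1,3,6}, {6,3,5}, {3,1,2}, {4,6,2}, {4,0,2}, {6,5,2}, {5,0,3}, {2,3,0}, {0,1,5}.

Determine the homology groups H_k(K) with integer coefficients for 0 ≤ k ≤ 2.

H_0 = Z,  H_1 = Z/2,  H_2 = 0.

We work with the vertex ordering 0 < 1 < 2 < 3 < 4 < 5 < 6. The simplices of K, each written with vertices in increasing order, are:

  0-simplices (7): [0], [1], [2], [3], [4], [5], [6]
  1-simplices (18): [0,1], [0,2], [0,3], [0,4], [0,5], [1,2], [1,3], [1,4], [1,5], [1,6], [2,3], [2,4], [2,5], [2,6], [3,5], [3,6], [4,6], [5,6]
  2-simplices (12): [0,1,4], [0,1,5], [0,2,3], [0,2,4], [0,3,5], [1,2,3], [1,2,5], [1,3,6], [1,4,6], [2,4,6], [2,5,6], [3,5,6]

Hence C_0 ≅ Z^7, C_1 ≅ Z^18, C_2 ≅ Z^12.

Boundary ∂_1: C_1 → C_0 maps an edge to its endpoints' difference, ∂[p,q] = q − p.
This gives a 7×18 integer matrix of rank 6; reducing to Smith normal form yields diagonal entries (1,1,1,1,1,1).

The boundary map ∂_2: C_2 → C_1 maps a triangle to the signed sum of its edges. For instance
  ∂[1,4,6] = [4,6] − [1,6] + [1,4],
  ∂[0,2,3] = [2,3] − [0,3] + [0,2].
The 18×12 boundary matrix has rank 12 and Smith normal form diag(1,1,1,1,1,1,1,1,1,1,1,2).

From H_k ≅ ker(∂_k) / im(∂_{k+1}) we obtain:

  H_0: rank C_0 − rank ∂_1 = 7 − 6 = 1, and the invariant factors of ∂_1 are all 1, so H_0 = Z.
  H_1: rank ker ∂_1 − rank ∂_2 = (18 − 6) − 12 = 0, and ∂_2 has invariant factor 2 > 1, so H_1 = Z/2.
  H_2: rank ker ∂_2 − rank ∂_3 = (12 − 12) − 0 = 0, and there is no ∂_3, so H_2 = 0.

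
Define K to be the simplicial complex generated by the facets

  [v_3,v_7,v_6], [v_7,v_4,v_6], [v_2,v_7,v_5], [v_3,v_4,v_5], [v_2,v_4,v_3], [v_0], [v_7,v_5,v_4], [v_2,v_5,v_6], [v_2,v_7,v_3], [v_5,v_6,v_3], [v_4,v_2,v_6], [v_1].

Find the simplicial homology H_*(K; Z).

H_0 = Z^3,  H_1 = Z/2Z,  H_2 = 0.

Take the total order v_0 < v_1 < v_2 < v_3 < v_4 < v_5 < v_6 < v_7 on the vertex set. Then K (dimension 2) consists of the simplices:

  0-simplices (8): [v_0], [v_1], [v_2], [v_3], [v_4], [v_5], [v_6], [v_7]
  1-simplices (15): (15 of them)
  2-simplices (10): [v_2,v_3,v_4], [v_2,v_3,v_7], [v_2,v_4,v_6], [v_2,v_5,v_6], [v_2,v_5,v_7], [v_3,v_4,v_5], [v_3,v_5,v_6], [v_3,v_6,v_7], [v_4,v_5,v_7], [v_4,v_6,v_7]

so the chain groups are C_0 ≅ Z^8, C_1 ≅ Z^15, C_2 ≅ Z^10.

Boundary ∂_1: C_1 → C_0 maps an edge to its endpoints' difference, ∂[p,q] = q − p. For instance
  ∂[v_4,v_6] = [v_6] − [v_4].
The resulting 8×15 matrix has rank 5, and its Smith normal form has invariant factors (1,1,1,1,1).

The boundary map ∂_2: C_2 → C_1 sends each 2-simplex [p,q,r] to [q,r] − [p,r] + [p,q]. For instance
  ∂[v_2,v_5,v_7] = [v_5,v_7] − [v_2,v_7] + [v_2,v_5],
  ∂[v_2,v_3,v_4] = [v_3,v_4] − [v_2,v_4] + [v_2,v_3].
The resulting 15×10 matrix has rank 10, and its Smith normal form has invariant factors (1,1,1,1,1,1,1,1,1,2).

Reading off H_k = ker ∂_k / im ∂_{k+1}:

  H_0: rank C_0 − rank ∂_1 = 8 − 5 = 3, and the invariant factors of ∂_1 are all 1, so H_0 = Z^3.
  H_1: rank ker ∂_1 − rank ∂_2 = (15 − 5) − 10 = 0, and ∂_2 has invariant factor 2 > 1, so H_1 = Z/2Z.
  H_2: rank ker ∂_2 − rank ∂_3 = (10 − 10) − 0 = 0, and there is no ∂_3, so H_2 = 0.

As a check, the Euler characteristic is 8 − 15 + 10 = 3, which agrees with 3 − 0 + 0 = 3.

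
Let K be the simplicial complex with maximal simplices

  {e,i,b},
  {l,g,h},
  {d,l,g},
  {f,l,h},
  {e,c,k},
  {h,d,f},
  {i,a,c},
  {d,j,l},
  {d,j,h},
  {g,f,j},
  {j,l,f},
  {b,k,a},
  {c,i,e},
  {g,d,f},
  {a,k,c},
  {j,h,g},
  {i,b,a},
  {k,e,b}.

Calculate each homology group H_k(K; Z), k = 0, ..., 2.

Take the total order a < b < c < d < e < f < g < h < i < j < k < l on the vertex set. Then K (dimension 2) consists of the simplices:

  0-simplices (12): a, b, c, d, e, f, g, h, i, j, k, l
  1-simplices (27): ab, ac, ai, ak, be, bi, bk, ce, ci, ck, df, dg, dh, dj, dl, ei, ek, fg, fh, fj, fl, gh, gj, gl, hj, hl, jl
  2-simplices (18): abi, abk, aci, ack, bei, bek, cei, cek, dfg, dfh, dgl, dhj, djl, fgj, fhl, fjl, ghj, ghl

giving chain groups C_0 ≅ Z^12, C_1 ≅ Z^27, C_2 ≅ Z^18.

The boundary map ∂_1: C_1 → C_0 is given by ∂[p,q] = [q] − [p].
The 12×27 boundary matrix has rank 10 and Smith normal form diag(1,1,1,1,1,1,1,1,1,1).

Boundary ∂_2: C_2 → C_1 acts by ∂[p,q,r] = [q,r] − [p,r] + [p,q]. For instance
  ∂dfh = fh − dh + df,
  ∂dgl = gl − dl + dg.
As a 27×18 matrix over Z this has rank 17, with invariant factors (1,1,1,1,1,1,1,1,1,1,1,1,1,1,1,1,2).

From H_k ≅ ker(∂_k) / im(∂_{k+1}) we obtain:

  H_0: rank C_0 − rank ∂_1 = 12 − 10 = 2, and the invariant factors of ∂_1 are all 1, so H_0 ≅ Z^2.
  H_1: rank ker ∂_1 − rank ∂_2 = (27 − 10) − 17 = 0, and ∂_2 has invariant factor 2 > 1, so H_1 ≅ Z/2.
  H_2: rank ker ∂_2 − rank ∂_3 = (18 − 17) − 0 = 1, and there is no ∂_3, so H_2 ≅ Z.

As a check, the Euler characteristic is 12 − 27 + 18 = 3, which agrees with 2 − 0 + 1 = 3.

H_0 ≅ Z^2,  H_1 ≅ Z/2,  H_2 ≅ Z.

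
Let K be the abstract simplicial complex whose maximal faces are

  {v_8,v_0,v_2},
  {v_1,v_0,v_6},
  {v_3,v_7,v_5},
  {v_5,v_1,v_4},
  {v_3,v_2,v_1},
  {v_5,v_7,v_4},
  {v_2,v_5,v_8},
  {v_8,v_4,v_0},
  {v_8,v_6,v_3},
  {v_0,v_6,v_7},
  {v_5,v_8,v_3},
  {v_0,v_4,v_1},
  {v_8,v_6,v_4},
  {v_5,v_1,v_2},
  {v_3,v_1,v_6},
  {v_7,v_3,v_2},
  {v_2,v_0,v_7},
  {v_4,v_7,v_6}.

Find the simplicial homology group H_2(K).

Take the total order v_0 < v_1 < v_2 < v_3 < v_4 < v_5 < v_6 < v_7 < v_8 on the vertex set. Then K (dimension 2) consists of the simplices:

  0-simplices (9): [v_0], [v_1], [v_2], [v_3], [v_4], [v_5], [v_6], [v_7], [v_8]
  1-simplices (27): (27 of them)
  2-simplices (18): (18 of them)

Hence C_0 ≅ Z^9, C_1 ≅ Z^27, C_2 ≅ Z^18.

Boundary ∂_1: C_1 → C_0 sends each edge [p,q] (with p < q) to q − p. For instance
  ∂[v_4,v_6] = [v_6] − [v_4].
The resulting 9×27 matrix has rank 8, and its Smith normal form has invariant factors (1,1,1,1,1,1,1,1).

The boundary map ∂_2: C_2 → C_1 maps a triangle to the signed sum of its edges. For instance
  ∂[v_0,v_1,v_6] = [v_1,v_6] − [v_0,v_6] + [v_0,v_1],
  ∂[v_0,v_2,v_7] = [v_2,v_7] − [v_0,v_7] + [v_0,v_2].
The resulting 27×18 matrix has rank 18, and its Smith normal form has invariant factors (1,1,1,1,1,1,1,1,1,1,1,1,1,1,1,1,1,2).

From H_k ≅ ker(∂_k) / im(∂_{k+1}) we obtain:

  H_2: rank ker ∂_2 − rank ∂_3 = (18 − 18) − 0 = 0, and there is no ∂_3, so H_2 = 0.

(K is a triangulation of the Klein bottle.)

H_2 ≅ 0.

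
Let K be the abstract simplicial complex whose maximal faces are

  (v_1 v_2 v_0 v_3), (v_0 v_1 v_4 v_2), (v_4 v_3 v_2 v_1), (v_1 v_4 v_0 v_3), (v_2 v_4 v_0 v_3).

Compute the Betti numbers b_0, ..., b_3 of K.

Order the vertices as v_0 < v_1 < v_2 < v_3 < v_4. Listing each simplex with vertices in this order, K has dimension 3 with simplices:

  0-simplices (5): [v_0], [v_1], [v_2], [v_3], [v_4]
  1-simplices (10): [v_0,v_1], [v_0,v_2], [v_0,v_3], [v_0,v_4], [v_1,v_2], [v_1,v_3], [v_1,v_4], [v_2,v_3], [v_2,v_4], [v_3,v_4]
  2-simplices (10): [v_0,v_1,v_2], [v_0,v_1,v_3], [v_0,v_1,v_4], [v_0,v_2,v_3], [v_0,v_2,v_4], [v_0,v_3,v_4], [v_1,v_2,v_3], [v_1,v_2,v_4], [v_1,v_3,v_4], [v_2,v_3,v_4]
  3-simplices (5): [v_0,v_1,v_2,v_3], [v_0,v_1,v_2,v_4], [v_0,v_1,v_3,v_4], [v_0,v_2,v_3,v_4], [v_1,v_2,v_3,v_4]

Hence C_0 ≅ Z^5, C_1 ≅ Z^10, C_2 ≅ Z^10, C_3 ≅ Z^5.

∂_1: C_1 → C_0 is given by ∂[p,q] = [q] − [p]. For instance
  ∂[v_1,v_4] = [v_4] − [v_1].
The 5×10 boundary matrix has rank 4 and Smith normal form diag(1,1,1,1).

∂_2: C_2 → C_1 maps a triangle to the signed sum of its edges. For instance
  ∂[v_1,v_2,v_3] = [v_2,v_3] − [v_1,v_3] + [v_1,v_2],
  ∂[v_0,v_2,v_3] = [v_2,v_3] − [v_0,v_3] + [v_0,v_2].
As a 10×10 matrix over Z this has rank 6, with invariant factors (1,1,1,1,1,1).

The boundary map ∂_3: C_3 → C_2 sends each 3-simplex σ to the alternating sum Σ_i (−1)^i (σ with its i-th vertex removed). For instance
  ∂[v_0,v_1,v_3,v_4] = [v_1,v_3,v_4] − [v_0,v_3,v_4] + [v_0,v_1,v_4] − [v_0,v_1,v_3],
  ∂[v_1,v_2,v_3,v_4] = [v_2,v_3,v_4] − [v_1,v_3,v_4] + [v_1,v_2,v_4] − [v_1,v_2,v_3].
The 10×5 boundary matrix has rank 4 and Smith normal form diag(1,1,1,1).

Computing H_k = (kernel of ∂_k) / (image of ∂_{k+1}):

  H_0: rank C_0 − rank ∂_1 = 5 − 4 = 1, and the invariant factors of ∂_1 are all 1, so H_0 = Z.
  H_1: rank ker ∂_1 − rank ∂_2 = (10 − 4) − 6 = 0, and the invariant factors of ∂_2 are all 1, so H_1 = 0.
  H_2: rank ker ∂_2 − rank ∂_3 = (10 − 6) − 4 = 0, and the invariant factors of ∂_3 are all 1, so H_2 = 0.
  H_3: rank ker ∂_3 − rank ∂_4 = (5 − 4) − 0 = 1, and there is no ∂_4, so H_3 = Z.

Hence the Betti numbers are b_0 = 1, b_1 = 0, b_2 = 0, b_3 = 1.

b_0 = 1, b_1 = 0, b_2 = 0, b_3 = 1.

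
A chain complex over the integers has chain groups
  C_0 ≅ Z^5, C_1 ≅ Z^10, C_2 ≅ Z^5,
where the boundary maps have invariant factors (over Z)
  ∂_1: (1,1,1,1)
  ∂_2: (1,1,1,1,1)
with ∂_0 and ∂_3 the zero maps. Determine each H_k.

H_0 ≅ Z,  H_1 ≅ Z,  H_2 = 0.

H_0: b_0 = 5 − 0 − 4 = 1; torsion from ∂_1 factors > 1: none. So H_0 ≅ Z.
H_1: b_1 = 10 − 4 − 5 = 1; torsion from ∂_2 factors > 1: none. So H_1 ≅ Z.
H_2: b_2 = 5 − 5 − 0 = 0; torsion from ∂_3 factors > 1: none. So H_2 ≅ 0.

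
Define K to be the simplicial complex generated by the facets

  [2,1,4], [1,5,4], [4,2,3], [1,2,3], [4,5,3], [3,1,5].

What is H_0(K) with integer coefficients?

Order the vertices as 1 < 2 < 3 < 4 < 5. Listing each simplex with vertices in this order, K has dimension 2 with simplices:

  0-simplices (5): [1], [2], [3], [4], [5]
  1-simplices (9): [1,2], [1,3], [1,4], [1,5], [2,3], [2,4], [3,4], [3,5], [4,5]
  2-simplices (6): [1,2,3], [1,2,4], [1,3,5], [1,4,5], [2,3,4], [3,4,5]

so the chain groups are C_0 ≅ Z^5, C_1 ≅ Z^9, C_2 ≅ Z^6.

Boundary ∂_1: C_1 → C_0 is given by ∂[p,q] = [q] − [p]. For instance
  ∂[2,4] = [4] − [2].
The 5×9 boundary matrix has rank 4 and Smith normal form diag(1,1,1,1).

The boundary map ∂_2: C_2 → C_1 sends each 2-simplex [p,q,r] to [q,r] − [p,r] + [p,q]. For instance
  ∂[1,3,5] = [3,5] − [1,5] + [1,3],
  ∂[2,3,4] = [3,4] − [2,4] + [2,3].
The 9×6 boundary matrix has rank 5 and Smith normal form diag(1,1,1,1,1).

Computing H_k = (kernel of ∂_k) / (image of ∂_{k+1}):

  H_0: rank C_0 − rank ∂_1 = 5 − 4 = 1, and the invariant factors of ∂_1 are all 1, so H_0 = Z.

(K is a triangulation of the 2-sphere S^2.)

H_0 ≅ Z.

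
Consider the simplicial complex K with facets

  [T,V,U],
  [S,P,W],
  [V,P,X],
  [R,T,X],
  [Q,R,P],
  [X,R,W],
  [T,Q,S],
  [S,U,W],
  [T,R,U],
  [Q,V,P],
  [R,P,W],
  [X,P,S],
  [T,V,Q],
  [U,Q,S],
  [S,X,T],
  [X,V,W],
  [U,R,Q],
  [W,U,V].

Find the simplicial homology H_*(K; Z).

H_0 = Z,  H_1 = Z ⊕ Z/2,  H_2 = 0.

Order the vertices as P < Q < R < S < T < U < V < W < X. Listing each simplex with vertices in this order, K has dimension 2 with simplices:

  0-simplices (9): P, Q, R, S, T, U, V, W, X
  1-simplices (27): PQ, PR, PS, PV, PW, PX, QR, QS, QT, QU, QV, RT, RU, RW, RX, ST, SU, SW, SX, TU, TV, TX, UV, UW, VW, VX, WX
  2-simplices (18): PQR, PQV, PRW, PSW, PSX, PVX, QRU, QST, QSU, QTV, RTU, RTX, RWX, STX, SUW, TUV, UVW, VWX

Hence C_0 ≅ Z^9, C_1 ≅ Z^27, C_2 ≅ Z^18.

∂_1: C_1 → C_0 sends each edge [p,q] (with p < q) to q − p. For instance
  ∂PW = W − P.
This gives a 9×27 integer matrix of rank 8; reducing to Smith normal form yields diagonal entries (1,1,1,1,1,1,1,1).

The boundary map ∂_2: C_2 → C_1 sends each 2-simplex [p,q,r] to [q,r] − [p,r] + [p,q]. For instance
  ∂PQV = QV − PV + PQ,
  ∂VWX = WX − VX + VW.
This gives a 27×18 integer matrix of rank 18; reducing to Smith normal form yields diagonal entries (1,1,1,1,1,1,1,1,1,1,1,1,1,1,1,1,1,2).

Reading off H_k = ker ∂_k / im ∂_{k+1}:

  H_0: rank C_0 − rank ∂_1 = 9 − 8 = 1, and the invariant factors of ∂_1 are all 1, so H_0 = Z.
  H_1: rank ker ∂_1 − rank ∂_2 = (27 − 8) − 18 = 1, and ∂_2 has invariant factor 2 > 1, so H_1 = Z ⊕ Z/2.
  H_2: rank ker ∂_2 − rank ∂_3 = (18 − 18) − 0 = 0, and there is no ∂_3, so H_2 = 0.

As a check, the Euler characteristic is 9 − 27 + 18 = 0, which agrees with 1 − 1 + 0 = 0.
(K is a triangulation of the Klein bottle.)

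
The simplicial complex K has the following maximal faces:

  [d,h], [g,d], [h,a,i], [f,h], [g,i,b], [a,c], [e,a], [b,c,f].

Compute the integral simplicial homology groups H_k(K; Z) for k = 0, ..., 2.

Fix the vertex order a < b < c < d < e < f < g < h < i and write every simplex with vertices in increasing order. Then dim K = 2 and the simplices of K are:

  0-simplices (9): a, b, c, d, e, f, g, h, i
  1-simplices (14): ac, ae, ah, ai, bc, bf, bg, bi, cf, dg, dh, fh, gi, hi
  2-simplices (3): ahi, bcf, bgi

giving chain groups C_0 ≅ Z^9, C_1 ≅ Z^14, C_2 ≅ Z^3.

Boundary ∂_1: C_1 → C_0 sends each edge [p,q] (with p < q) to q − p. For instance
  ∂bc = c − b.
The resulting 9×14 matrix has rank 8, and its Smith normal form has invariant factors (1,1,1,1,1,1,1,1).

The boundary map ∂_2: C_2 → C_1 acts by ∂[p,q,r] = [q,r] − [p,r] + [p,q]. For instance
  ∂bgi = gi − bi + bg,
  ∂ahi = hi − ai + ah.
As a 14×3 matrix over Z this has rank 3, with invariant factors (1,1,1).

Computing H_k = (kernel of ∂_k) / (image of ∂_{k+1}):

  H_0: rank C_0 − rank ∂_1 = 9 − 8 = 1, and the invariant factors of ∂_1 are all 1, so H_0 = Z.
  H_1: rank ker ∂_1 − rank ∂_2 = (14 − 8) − 3 = 3, and the invariant factors of ∂_2 are all 1, so H_1 = Z^3.
  H_2: rank ker ∂_2 − rank ∂_3 = (3 − 3) − 0 = 0, and there is no ∂_3, so H_2 = 0.

H_0 ≅ Z,  H_1 ≅ Z^3,  H_2 = 0.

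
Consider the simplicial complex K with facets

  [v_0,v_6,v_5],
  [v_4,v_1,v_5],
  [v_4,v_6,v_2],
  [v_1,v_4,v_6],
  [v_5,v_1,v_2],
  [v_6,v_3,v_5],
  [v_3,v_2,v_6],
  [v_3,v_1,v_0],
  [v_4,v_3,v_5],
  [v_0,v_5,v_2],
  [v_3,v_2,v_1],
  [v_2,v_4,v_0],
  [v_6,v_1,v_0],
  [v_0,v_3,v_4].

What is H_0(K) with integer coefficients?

Take the total order v_0 < v_1 < v_2 < v_3 < v_4 < v_5 < v_6 on the vertex set. Then K (dimension 2) consists of the simplices:

  0-simplices (7): [v_0], [v_1], [v_2], [v_3], [v_4], [v_5], [v_6]
  1-simplices (21): (21 of them)
  2-simplices (14): (14 of them)

Hence C_0 ≅ Z^7, C_1 ≅ Z^21, C_2 ≅ Z^14.

Boundary ∂_1: C_1 → C_0 maps an edge to its endpoints' difference, ∂[p,q] = q − p. For instance
  ∂[v_2,v_3] = [v_3] − [v_2].
The resulting 7×21 matrix has rank 6, and its Smith normal form has invariant factors (1,1,1,1,1,1).

Boundary ∂_2: C_2 → C_1 sends each 2-simplex [p,q,r] to [q,r] − [p,r] + [p,q]. For instance
  ∂[v_0,v_2,v_5] = [v_2,v_5] − [v_0,v_5] + [v_0,v_2],
  ∂[v_1,v_4,v_5] = [v_4,v_5] − [v_1,v_5] + [v_1,v_4].
This gives a 21×14 integer matrix of rank 13; reducing to Smith normal form yields diagonal entries (1,1,1,1,1,1,1,1,1,1,1,1,1).

Computing H_k = (kernel of ∂_k) / (image of ∂_{k+1}):

  H_0: rank C_0 − rank ∂_1 = 7 − 6 = 1, and the invariant factors of ∂_1 are all 1, so H_0 = Z.

H_0 = Z.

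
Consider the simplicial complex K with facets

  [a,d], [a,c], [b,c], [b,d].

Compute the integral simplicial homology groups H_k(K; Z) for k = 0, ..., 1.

We work with the vertex ordering a < b < c < d. The simplices of K, each written with vertices in increasing order, are:

  0-simplices (4): a, b, c, d
  1-simplices (4): ac, ad, bc, bd

so the chain groups are C_0 ≅ Z^4, C_1 ≅ Z^4.

Boundary ∂_1: C_1 → C_0 maps an edge to its endpoints' difference, ∂[p,q] = q − p.
The 4×4 boundary matrix has rank 3 and Smith normal form diag(1,1,1).

From H_k ≅ ker(∂_k) / im(∂_{k+1}) we obtain:

  H_0: rank C_0 − rank ∂_1 = 4 − 3 = 1, and the invariant factors of ∂_1 are all 1, so H_0 ≅ Z.
  H_1: rank ker ∂_1 − rank ∂_2 = (4 − 3) − 0 = 1, and there is no ∂_2, so H_1 ≅ Z.

H_0 ≅ Z,  H_1 ≅ Z.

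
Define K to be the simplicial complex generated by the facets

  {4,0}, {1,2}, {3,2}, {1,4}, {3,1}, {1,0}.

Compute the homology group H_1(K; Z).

H_1 = Z^2.

K has 5 vertices, 6 edges.
rank ∂_1 = 4, rank ∂_2 = 0 ⇒ b_1 = 6 − 4 − 0 = 2. So H_1 = Z^2.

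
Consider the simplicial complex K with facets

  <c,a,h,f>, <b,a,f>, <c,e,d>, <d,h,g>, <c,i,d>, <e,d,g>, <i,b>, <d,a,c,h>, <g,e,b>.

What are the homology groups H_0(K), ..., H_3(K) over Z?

H_0 ≅ Z,  H_1 ≅ Z^2,  H_2 = 0,  H_3 = 0.

We work with the vertex ordering a < b < c < d < e < f < g < h < i. The simplices of K, each written with vertices in increasing order, are:

  0-simplices (9): a, b, c, d, e, f, g, h, i
  1-simplices (21): ab, ac, ad, af, ah, be, bf, bg, bi, cd, ce, cf, ch, ci, de, dg, dh, di, eg, fh, gh
  2-simplices (13): abf, acd, acf, ach, adh, afh, beg, cde, cdh, cdi, cfh, deg, dgh
  3-simplices (2): acdh, acfh

giving chain groups C_0 ≅ Z^9, C_1 ≅ Z^21, C_2 ≅ Z^13, C_3 ≅ Z^2.

∂_1: C_1 → C_0 is given by ∂[p,q] = [q] − [p].
The resulting 9×21 matrix has rank 8, and its Smith normal form has invariant factors (1,1,1,1,1,1,1,1).

Boundary ∂_2: C_2 → C_1 sends each 2-simplex [p,q,r] to [q,r] − [p,r] + [p,q]. For instance
  ∂cdi = di − ci + cd,
  ∂acf = cf − af + ac.
This gives a 21×13 integer matrix of rank 11; reducing to Smith normal form yields diagonal entries (1,1,1,1,1,1,1,1,1,1,1).

The boundary map ∂_3: C_3 → C_2 sends each 3-simplex σ to the alternating sum Σ_i (−1)^i (σ with its i-th vertex removed). For instance
  ∂acfh = cfh − afh + ach − acf,
  ∂acdh = cdh − adh + ach − acd.
As a 13×2 matrix over Z this has rank 2, with invariant factors (1,1).

Now H_k = ker ∂_k / im ∂_{k+1}, so:

  H_0: rank C_0 − rank ∂_1 = 9 − 8 = 1, and the invariant factors of ∂_1 are all 1, so H_0 ≅ Z.
  H_1: rank ker ∂_1 − rank ∂_2 = (21 − 8) − 11 = 2, and the invariant factors of ∂_2 are all 1, so H_1 ≅ Z^2.
  H_2: rank ker ∂_2 − rank ∂_3 = (13 − 11) − 2 = 0, and the invariant factors of ∂_3 are all 1, so H_2 ≅ 0.
  H_3: rank ker ∂_3 − rank ∂_4 = (2 − 2) − 0 = 0, and there is no ∂_4, so H_3 ≅ 0.

As a check, the Euler characteristic is 9 − 21 + 13 − 2 = -1, which agrees with 1 − 2 + 0 − 0 = -1.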